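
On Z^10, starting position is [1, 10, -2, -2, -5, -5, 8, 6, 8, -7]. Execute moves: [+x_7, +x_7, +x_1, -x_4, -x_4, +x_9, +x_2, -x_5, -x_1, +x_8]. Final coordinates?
(1, 11, -2, -4, -6, -5, 10, 7, 9, -7)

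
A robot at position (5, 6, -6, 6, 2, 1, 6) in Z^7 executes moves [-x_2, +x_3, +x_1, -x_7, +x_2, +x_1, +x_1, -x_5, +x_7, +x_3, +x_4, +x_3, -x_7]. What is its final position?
(8, 6, -3, 7, 1, 1, 5)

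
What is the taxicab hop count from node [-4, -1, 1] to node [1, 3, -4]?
14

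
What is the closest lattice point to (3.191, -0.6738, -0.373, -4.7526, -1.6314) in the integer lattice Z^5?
(3, -1, 0, -5, -2)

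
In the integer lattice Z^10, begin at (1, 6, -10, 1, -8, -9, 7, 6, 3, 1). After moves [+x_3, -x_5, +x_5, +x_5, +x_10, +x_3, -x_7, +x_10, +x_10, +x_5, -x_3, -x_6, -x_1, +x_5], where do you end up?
(0, 6, -9, 1, -5, -10, 6, 6, 3, 4)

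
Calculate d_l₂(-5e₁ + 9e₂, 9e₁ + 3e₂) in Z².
15.2315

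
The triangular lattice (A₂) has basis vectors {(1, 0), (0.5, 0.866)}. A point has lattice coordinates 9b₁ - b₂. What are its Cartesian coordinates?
(8.5, -0.866)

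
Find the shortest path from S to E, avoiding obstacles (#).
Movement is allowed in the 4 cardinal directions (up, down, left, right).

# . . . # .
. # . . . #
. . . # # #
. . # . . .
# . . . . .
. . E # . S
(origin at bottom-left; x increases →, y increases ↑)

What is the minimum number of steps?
5
(one shortest path: (5, 0) → (4, 0) → (4, 1) → (3, 1) → (2, 1) → (2, 0))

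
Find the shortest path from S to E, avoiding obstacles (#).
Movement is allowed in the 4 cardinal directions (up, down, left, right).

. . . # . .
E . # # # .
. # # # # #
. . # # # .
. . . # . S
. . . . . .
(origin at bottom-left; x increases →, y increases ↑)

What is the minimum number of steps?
10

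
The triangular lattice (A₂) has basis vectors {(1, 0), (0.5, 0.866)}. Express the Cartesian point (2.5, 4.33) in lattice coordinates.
5b₂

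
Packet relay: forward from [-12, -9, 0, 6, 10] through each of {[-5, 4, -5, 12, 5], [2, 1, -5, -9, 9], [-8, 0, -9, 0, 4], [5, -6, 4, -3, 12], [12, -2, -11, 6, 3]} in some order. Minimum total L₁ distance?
153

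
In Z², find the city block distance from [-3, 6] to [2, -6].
17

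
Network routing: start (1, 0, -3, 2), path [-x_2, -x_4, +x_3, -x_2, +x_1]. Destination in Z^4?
(2, -2, -2, 1)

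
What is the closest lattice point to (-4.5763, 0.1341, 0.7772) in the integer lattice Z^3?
(-5, 0, 1)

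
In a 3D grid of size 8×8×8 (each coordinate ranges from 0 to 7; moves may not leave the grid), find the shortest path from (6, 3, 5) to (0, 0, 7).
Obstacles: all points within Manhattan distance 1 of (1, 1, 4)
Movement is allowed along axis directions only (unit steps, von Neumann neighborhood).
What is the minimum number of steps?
11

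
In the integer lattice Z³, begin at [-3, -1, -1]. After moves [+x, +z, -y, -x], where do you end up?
(-3, -2, 0)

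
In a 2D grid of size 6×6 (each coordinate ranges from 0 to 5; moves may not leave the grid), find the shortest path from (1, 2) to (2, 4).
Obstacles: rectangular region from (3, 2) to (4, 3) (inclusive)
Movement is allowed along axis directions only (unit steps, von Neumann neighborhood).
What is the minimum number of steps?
3
(one shortest path: (1, 2) → (2, 2) → (2, 3) → (2, 4))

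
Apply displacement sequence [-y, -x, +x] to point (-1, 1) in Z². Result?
(-1, 0)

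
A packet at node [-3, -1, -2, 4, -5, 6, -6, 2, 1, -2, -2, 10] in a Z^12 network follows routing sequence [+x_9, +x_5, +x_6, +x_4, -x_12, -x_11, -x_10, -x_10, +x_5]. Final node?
(-3, -1, -2, 5, -3, 7, -6, 2, 2, -4, -3, 9)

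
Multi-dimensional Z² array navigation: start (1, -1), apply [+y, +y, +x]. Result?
(2, 1)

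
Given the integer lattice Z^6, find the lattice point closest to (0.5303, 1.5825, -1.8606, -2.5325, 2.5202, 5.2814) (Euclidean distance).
(1, 2, -2, -3, 3, 5)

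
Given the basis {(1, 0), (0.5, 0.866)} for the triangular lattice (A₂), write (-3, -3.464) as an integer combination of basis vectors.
-b₁ - 4b₂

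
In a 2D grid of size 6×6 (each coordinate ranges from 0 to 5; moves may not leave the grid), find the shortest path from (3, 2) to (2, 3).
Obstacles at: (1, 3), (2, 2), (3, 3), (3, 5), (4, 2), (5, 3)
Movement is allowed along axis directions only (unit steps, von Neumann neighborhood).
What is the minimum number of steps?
10
(one shortest path: (3, 2) → (3, 1) → (2, 1) → (1, 1) → (0, 1) → (0, 2) → (0, 3) → (0, 4) → (1, 4) → (2, 4) → (2, 3))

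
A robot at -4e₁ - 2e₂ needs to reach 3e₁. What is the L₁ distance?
9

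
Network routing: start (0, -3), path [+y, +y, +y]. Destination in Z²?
(0, 0)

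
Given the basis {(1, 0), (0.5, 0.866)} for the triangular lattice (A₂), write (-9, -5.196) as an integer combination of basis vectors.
-6b₁ - 6b₂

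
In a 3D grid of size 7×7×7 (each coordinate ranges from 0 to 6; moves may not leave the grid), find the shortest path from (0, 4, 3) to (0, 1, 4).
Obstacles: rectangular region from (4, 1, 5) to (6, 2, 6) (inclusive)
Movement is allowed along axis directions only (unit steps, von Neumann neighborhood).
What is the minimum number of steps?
4
(one shortest path: (0, 4, 3) → (0, 3, 3) → (0, 2, 3) → (0, 1, 3) → (0, 1, 4))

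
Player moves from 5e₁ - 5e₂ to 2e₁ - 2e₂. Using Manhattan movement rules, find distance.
6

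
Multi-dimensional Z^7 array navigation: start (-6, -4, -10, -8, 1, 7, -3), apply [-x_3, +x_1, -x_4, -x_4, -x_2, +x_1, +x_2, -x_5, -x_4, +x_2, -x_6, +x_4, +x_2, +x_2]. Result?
(-4, -1, -11, -10, 0, 6, -3)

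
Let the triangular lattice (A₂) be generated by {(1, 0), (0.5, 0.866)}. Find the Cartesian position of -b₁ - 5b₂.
(-3.5, -4.33)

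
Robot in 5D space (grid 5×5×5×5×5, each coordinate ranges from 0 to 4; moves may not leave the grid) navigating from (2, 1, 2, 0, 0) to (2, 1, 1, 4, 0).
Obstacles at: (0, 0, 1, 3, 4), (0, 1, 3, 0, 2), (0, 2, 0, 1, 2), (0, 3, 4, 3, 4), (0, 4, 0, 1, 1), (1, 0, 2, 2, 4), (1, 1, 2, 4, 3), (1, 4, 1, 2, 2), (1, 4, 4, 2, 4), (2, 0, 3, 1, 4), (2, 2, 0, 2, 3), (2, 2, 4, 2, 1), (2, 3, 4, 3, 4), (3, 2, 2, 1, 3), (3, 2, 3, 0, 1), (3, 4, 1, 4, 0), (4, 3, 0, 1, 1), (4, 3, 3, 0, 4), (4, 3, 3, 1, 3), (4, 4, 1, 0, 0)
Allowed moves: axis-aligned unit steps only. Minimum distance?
5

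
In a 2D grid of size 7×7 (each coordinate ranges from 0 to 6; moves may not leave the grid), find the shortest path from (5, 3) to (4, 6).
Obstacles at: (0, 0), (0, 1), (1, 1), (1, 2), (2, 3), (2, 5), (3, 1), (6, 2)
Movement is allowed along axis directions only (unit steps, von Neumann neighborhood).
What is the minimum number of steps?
4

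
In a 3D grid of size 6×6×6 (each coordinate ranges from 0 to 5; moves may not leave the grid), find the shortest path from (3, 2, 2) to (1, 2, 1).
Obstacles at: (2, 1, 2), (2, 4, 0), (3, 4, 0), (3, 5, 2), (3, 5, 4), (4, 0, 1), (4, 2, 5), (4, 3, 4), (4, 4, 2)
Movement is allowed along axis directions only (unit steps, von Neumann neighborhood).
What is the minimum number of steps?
3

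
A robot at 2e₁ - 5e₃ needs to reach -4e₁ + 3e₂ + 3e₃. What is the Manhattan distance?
17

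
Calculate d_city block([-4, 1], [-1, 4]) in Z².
6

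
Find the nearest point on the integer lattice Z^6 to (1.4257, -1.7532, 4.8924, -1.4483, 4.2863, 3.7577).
(1, -2, 5, -1, 4, 4)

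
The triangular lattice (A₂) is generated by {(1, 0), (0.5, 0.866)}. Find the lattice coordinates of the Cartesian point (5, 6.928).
b₁ + 8b₂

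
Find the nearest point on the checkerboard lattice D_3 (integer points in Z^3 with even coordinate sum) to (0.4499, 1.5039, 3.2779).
(0, 1, 3)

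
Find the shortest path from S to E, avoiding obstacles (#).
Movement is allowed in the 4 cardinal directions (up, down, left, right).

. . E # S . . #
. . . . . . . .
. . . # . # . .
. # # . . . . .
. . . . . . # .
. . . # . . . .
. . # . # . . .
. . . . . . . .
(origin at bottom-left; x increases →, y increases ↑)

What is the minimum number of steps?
4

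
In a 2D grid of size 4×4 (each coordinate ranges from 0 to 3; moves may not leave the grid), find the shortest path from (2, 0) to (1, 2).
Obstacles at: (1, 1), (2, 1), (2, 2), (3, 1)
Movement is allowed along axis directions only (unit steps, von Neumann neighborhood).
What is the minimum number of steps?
5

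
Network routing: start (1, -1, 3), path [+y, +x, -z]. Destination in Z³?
(2, 0, 2)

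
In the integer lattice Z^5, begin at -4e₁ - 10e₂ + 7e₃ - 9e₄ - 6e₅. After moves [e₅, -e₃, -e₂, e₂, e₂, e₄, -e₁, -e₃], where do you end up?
(-5, -9, 5, -8, -5)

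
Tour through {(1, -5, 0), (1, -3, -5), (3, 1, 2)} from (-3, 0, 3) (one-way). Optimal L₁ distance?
25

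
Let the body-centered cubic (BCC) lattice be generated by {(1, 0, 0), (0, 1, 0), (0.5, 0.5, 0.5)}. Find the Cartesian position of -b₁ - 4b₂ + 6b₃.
(2, -1, 3)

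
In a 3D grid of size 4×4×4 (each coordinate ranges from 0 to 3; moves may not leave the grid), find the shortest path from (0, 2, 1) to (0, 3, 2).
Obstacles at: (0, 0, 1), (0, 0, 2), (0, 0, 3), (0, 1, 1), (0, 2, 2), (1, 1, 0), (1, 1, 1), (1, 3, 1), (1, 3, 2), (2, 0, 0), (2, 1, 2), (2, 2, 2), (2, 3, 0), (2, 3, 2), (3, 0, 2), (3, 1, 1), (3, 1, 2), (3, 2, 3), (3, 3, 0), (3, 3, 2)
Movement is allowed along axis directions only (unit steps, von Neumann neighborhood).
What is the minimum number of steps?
2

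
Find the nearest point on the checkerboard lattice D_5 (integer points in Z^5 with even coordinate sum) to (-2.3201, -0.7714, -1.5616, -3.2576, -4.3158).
(-2, -1, -2, -3, -4)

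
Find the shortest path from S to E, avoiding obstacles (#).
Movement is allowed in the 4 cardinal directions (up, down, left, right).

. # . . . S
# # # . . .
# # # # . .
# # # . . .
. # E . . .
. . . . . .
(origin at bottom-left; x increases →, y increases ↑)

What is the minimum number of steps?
7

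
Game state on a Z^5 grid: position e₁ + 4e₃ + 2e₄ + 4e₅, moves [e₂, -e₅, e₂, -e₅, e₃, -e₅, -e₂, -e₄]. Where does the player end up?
(1, 1, 5, 1, 1)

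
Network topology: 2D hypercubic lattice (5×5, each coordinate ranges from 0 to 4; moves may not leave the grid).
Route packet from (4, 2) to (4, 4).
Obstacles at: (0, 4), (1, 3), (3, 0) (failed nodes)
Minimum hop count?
2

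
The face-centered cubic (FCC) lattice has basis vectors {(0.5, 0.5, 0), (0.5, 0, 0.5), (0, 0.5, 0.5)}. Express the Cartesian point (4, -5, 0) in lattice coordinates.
-b₁ + 9b₂ - 9b₃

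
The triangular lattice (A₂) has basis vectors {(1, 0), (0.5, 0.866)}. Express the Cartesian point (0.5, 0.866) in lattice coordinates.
b₂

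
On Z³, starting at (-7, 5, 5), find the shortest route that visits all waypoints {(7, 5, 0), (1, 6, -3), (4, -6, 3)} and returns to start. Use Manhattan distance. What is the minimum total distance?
68
(one optimal route: (-7, 5, 5) → (1, 6, -3) → (7, 5, 0) → (4, -6, 3) → (-7, 5, 5))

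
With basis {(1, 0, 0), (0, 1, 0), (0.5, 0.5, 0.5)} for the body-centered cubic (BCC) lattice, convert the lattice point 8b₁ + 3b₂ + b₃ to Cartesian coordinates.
(8.5, 3.5, 0.5)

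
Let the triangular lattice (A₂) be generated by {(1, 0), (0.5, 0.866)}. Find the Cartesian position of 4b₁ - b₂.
(3.5, -0.866)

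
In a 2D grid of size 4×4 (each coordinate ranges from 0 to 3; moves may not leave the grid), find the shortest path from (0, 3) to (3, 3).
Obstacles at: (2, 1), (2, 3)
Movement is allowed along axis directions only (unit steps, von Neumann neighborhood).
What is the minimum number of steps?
5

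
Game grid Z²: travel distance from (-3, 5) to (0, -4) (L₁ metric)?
12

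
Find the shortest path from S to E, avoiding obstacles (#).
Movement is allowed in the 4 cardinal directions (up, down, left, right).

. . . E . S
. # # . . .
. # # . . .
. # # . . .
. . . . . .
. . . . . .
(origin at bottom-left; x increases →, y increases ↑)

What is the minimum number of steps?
2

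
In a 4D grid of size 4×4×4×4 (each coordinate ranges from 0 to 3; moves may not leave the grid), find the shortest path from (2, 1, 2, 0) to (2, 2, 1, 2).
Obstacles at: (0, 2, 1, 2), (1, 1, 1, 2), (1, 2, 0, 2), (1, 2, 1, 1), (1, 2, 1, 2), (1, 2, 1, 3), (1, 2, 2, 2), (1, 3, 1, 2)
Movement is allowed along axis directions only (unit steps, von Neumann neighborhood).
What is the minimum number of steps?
4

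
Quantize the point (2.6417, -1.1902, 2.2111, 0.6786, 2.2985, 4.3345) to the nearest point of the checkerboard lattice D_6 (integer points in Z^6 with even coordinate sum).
(2, -1, 2, 1, 2, 4)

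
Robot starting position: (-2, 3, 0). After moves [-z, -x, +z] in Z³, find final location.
(-3, 3, 0)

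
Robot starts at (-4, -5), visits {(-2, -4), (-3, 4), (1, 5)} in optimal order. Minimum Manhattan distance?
17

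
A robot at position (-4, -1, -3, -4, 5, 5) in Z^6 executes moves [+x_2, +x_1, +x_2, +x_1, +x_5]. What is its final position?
(-2, 1, -3, -4, 6, 5)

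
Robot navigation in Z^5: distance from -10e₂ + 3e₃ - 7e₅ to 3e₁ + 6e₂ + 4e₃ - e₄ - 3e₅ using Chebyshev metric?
16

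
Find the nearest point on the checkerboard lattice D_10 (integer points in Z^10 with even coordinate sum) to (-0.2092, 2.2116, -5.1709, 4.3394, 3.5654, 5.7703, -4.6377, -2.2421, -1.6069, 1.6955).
(0, 2, -5, 4, 4, 6, -5, -2, -2, 2)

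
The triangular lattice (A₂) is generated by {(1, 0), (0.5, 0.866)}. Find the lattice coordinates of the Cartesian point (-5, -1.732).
-4b₁ - 2b₂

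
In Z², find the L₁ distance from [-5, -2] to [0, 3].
10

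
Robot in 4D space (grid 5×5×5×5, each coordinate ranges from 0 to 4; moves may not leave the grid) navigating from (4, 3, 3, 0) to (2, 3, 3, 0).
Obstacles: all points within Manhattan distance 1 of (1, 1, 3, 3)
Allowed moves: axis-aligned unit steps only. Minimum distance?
2
(one shortest path: (4, 3, 3, 0) → (3, 3, 3, 0) → (2, 3, 3, 0))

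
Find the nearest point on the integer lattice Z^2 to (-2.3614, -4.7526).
(-2, -5)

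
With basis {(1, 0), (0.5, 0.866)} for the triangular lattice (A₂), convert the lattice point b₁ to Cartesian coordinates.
(1, 0)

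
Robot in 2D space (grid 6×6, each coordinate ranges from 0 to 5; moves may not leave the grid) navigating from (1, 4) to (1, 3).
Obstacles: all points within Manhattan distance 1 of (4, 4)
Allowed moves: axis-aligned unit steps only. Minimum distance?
1
(one shortest path: (1, 4) → (1, 3))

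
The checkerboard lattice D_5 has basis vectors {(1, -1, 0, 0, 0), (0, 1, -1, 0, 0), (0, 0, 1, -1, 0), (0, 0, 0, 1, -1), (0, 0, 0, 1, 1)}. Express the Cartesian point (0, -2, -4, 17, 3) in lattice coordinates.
-2b₂ - 6b₃ + 4b₄ + 7b₅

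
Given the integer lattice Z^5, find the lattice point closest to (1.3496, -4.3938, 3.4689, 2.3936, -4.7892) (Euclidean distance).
(1, -4, 3, 2, -5)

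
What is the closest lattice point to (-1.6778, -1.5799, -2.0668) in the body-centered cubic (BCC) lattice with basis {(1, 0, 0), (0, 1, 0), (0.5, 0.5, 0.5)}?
(-1.5, -1.5, -2.5)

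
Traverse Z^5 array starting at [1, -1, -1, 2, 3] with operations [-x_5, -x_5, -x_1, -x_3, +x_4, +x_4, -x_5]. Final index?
(0, -1, -2, 4, 0)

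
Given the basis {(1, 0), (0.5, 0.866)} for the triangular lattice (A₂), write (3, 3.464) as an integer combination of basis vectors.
b₁ + 4b₂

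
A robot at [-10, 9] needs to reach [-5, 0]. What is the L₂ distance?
10.2956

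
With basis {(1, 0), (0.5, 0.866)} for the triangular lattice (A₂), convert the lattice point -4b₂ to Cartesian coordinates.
(-2, -3.464)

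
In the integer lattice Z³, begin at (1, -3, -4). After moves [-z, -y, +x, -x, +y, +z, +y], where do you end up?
(1, -2, -4)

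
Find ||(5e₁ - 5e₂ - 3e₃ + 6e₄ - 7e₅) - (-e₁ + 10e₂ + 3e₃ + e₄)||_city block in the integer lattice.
39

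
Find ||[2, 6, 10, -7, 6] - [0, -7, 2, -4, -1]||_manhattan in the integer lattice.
33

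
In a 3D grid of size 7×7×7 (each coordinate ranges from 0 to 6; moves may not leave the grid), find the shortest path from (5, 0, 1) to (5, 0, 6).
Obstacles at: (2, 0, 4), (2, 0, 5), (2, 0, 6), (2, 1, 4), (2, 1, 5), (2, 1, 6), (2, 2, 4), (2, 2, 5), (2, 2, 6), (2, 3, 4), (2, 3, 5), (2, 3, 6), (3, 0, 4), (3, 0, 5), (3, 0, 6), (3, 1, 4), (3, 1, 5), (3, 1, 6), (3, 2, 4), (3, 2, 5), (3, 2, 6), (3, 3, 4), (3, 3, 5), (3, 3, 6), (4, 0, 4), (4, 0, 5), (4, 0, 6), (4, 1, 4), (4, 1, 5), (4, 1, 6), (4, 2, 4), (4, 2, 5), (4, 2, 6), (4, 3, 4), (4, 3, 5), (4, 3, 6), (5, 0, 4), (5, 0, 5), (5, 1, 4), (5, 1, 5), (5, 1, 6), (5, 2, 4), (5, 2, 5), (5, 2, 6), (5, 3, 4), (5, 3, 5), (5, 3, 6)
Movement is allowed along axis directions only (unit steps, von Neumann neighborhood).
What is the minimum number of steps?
7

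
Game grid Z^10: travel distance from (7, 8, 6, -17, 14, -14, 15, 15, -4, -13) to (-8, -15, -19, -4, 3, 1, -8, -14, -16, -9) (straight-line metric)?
58.515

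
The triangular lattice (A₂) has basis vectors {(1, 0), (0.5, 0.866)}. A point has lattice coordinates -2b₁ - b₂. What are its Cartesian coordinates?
(-2.5, -0.866)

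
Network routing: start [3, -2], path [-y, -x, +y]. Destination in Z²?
(2, -2)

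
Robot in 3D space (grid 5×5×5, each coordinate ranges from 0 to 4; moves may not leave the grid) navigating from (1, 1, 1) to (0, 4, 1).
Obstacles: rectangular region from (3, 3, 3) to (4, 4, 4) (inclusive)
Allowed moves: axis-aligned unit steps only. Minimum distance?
4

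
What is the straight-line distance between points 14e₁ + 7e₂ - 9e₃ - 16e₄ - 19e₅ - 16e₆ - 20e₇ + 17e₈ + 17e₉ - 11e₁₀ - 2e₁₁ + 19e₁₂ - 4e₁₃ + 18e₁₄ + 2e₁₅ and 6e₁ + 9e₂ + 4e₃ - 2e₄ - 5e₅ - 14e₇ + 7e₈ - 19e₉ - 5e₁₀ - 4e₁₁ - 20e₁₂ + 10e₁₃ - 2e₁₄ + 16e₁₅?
68.3374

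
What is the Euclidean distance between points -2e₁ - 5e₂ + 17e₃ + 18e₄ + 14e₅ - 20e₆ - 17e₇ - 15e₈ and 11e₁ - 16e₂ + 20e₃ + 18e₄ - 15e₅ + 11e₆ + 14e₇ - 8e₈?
55.7763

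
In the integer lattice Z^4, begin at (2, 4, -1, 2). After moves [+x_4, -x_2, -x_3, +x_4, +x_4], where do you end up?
(2, 3, -2, 5)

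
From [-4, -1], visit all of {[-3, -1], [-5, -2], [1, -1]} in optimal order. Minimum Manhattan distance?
9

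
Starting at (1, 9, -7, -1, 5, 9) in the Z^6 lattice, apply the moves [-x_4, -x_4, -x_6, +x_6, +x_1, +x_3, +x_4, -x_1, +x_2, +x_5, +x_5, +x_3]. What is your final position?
(1, 10, -5, -2, 7, 9)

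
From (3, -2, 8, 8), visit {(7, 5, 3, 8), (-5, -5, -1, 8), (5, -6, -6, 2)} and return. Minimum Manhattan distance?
86
(one optimal route: (3, -2, 8, 8) → (7, 5, 3, 8) → (5, -6, -6, 2) → (-5, -5, -1, 8) → (3, -2, 8, 8))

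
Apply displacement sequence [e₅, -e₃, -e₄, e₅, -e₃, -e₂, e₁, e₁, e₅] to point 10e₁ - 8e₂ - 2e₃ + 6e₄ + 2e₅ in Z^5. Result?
(12, -9, -4, 5, 5)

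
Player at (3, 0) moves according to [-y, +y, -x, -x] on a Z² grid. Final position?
(1, 0)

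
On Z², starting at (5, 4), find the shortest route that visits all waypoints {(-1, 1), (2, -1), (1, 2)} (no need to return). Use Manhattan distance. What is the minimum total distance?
14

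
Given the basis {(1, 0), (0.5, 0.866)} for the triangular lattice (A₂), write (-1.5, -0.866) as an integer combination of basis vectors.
-b₁ - b₂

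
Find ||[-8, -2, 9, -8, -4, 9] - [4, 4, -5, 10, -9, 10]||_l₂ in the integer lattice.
26.9444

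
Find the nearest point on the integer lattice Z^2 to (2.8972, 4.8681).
(3, 5)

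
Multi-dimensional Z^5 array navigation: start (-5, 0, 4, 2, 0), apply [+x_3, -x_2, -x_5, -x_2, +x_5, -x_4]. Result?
(-5, -2, 5, 1, 0)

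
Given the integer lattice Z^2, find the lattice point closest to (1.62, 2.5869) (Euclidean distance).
(2, 3)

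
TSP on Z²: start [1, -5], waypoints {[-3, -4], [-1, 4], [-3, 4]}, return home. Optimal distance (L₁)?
26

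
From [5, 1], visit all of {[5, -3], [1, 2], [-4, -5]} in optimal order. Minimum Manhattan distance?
25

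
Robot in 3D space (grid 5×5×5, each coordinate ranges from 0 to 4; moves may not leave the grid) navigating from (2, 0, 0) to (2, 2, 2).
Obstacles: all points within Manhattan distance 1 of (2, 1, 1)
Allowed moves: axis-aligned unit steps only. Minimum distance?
6
(one shortest path: (2, 0, 0) → (1, 0, 0) → (1, 1, 0) → (1, 2, 0) → (1, 2, 1) → (1, 2, 2) → (2, 2, 2))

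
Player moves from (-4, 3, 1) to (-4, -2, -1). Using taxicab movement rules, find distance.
7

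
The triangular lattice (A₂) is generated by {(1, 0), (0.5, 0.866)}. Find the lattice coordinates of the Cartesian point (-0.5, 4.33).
-3b₁ + 5b₂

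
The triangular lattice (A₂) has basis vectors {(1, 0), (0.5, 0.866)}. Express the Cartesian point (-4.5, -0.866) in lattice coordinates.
-4b₁ - b₂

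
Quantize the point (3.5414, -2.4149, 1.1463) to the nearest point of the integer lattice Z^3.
(4, -2, 1)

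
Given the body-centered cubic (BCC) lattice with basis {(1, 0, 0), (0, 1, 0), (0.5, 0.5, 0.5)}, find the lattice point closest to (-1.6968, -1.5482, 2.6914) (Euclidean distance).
(-1.5, -1.5, 2.5)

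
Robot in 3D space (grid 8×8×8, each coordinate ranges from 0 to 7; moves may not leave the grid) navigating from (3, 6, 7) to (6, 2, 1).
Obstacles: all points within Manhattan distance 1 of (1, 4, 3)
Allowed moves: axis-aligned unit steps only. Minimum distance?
13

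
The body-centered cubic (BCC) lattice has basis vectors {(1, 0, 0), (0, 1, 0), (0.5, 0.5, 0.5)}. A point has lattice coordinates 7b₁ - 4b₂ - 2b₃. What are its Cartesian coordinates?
(6, -5, -1)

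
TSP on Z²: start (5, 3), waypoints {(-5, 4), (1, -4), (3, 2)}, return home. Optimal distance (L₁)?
36
(one optimal route: (5, 3) → (-5, 4) → (1, -4) → (3, 2) → (5, 3))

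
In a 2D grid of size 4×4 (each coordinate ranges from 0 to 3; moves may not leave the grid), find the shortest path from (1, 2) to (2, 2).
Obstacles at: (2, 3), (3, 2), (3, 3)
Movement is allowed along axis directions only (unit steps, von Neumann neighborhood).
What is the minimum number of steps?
1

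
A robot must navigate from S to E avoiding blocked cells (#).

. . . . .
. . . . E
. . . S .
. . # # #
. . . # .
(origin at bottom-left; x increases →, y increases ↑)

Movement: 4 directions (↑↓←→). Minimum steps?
2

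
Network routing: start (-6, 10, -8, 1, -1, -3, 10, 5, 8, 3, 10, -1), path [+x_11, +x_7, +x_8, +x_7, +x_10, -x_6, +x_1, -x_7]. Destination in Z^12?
(-5, 10, -8, 1, -1, -4, 11, 6, 8, 4, 11, -1)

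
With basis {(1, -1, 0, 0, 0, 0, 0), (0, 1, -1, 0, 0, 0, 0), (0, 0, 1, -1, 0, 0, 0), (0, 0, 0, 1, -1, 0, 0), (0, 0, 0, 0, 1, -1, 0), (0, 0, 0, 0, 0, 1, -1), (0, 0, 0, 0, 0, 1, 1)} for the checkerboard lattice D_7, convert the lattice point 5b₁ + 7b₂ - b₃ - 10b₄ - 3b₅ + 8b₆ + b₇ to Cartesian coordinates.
(5, 2, -8, -9, 7, 12, -7)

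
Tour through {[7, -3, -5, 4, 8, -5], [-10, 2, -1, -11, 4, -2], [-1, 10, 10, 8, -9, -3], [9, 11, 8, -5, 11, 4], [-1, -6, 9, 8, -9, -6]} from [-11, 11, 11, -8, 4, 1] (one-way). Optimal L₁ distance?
196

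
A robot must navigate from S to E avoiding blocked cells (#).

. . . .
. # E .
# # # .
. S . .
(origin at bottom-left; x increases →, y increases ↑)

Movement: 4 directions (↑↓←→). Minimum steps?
5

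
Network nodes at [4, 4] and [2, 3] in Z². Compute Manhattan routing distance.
3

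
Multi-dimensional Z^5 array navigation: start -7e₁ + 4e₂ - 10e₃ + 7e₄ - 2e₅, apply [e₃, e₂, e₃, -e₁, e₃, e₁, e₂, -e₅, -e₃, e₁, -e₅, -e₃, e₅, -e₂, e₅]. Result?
(-6, 5, -9, 7, -2)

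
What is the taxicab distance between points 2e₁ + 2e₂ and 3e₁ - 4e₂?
7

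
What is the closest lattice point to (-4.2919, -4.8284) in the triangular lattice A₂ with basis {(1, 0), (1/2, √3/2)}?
(-4, -5.196)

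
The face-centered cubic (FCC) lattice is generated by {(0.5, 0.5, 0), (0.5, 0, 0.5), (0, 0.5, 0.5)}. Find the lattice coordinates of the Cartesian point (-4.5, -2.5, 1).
-8b₁ - b₂ + 3b₃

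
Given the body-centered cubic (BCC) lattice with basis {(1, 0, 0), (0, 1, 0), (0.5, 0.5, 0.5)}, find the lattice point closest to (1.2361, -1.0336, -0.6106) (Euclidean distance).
(1, -1, -1)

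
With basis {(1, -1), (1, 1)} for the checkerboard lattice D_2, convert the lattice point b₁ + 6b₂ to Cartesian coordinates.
(7, 5)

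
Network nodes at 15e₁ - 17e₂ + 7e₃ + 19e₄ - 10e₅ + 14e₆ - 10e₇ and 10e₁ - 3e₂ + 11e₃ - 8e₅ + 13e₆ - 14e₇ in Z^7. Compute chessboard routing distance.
19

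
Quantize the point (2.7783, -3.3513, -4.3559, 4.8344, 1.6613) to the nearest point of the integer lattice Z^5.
(3, -3, -4, 5, 2)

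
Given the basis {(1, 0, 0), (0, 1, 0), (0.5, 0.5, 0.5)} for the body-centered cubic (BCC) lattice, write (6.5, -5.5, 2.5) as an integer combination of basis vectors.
4b₁ - 8b₂ + 5b₃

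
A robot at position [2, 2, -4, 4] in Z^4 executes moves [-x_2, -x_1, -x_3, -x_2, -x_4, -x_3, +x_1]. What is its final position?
(2, 0, -6, 3)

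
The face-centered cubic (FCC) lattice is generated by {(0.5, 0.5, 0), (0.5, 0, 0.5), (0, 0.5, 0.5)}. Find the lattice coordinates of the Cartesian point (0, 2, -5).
7b₁ - 7b₂ - 3b₃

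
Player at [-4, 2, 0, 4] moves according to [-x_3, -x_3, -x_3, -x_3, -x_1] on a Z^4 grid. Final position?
(-5, 2, -4, 4)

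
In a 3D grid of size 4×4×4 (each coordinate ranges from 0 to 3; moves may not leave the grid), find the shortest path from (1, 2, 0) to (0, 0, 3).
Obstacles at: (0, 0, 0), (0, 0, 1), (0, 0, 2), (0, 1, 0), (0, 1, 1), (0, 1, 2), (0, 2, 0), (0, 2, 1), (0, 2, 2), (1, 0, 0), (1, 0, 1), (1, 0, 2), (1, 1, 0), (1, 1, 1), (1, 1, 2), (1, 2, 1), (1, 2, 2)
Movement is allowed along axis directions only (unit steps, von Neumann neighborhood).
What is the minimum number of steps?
8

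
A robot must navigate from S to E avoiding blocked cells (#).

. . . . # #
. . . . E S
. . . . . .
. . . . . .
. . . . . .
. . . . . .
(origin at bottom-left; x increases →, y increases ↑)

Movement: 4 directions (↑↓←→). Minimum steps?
1
(one shortest path: (5, 4) → (4, 4))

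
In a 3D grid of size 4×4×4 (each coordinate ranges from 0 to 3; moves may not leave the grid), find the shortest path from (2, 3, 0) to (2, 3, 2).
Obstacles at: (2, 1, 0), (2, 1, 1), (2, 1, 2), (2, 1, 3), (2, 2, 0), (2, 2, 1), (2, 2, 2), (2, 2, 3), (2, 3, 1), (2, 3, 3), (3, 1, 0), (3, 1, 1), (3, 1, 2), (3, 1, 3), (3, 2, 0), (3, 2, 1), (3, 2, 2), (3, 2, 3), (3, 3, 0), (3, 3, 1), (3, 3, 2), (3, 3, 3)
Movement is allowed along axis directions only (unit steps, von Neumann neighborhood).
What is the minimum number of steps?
4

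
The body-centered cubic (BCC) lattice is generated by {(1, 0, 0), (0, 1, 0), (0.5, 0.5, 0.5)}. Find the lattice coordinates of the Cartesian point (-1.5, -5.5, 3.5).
-5b₁ - 9b₂ + 7b₃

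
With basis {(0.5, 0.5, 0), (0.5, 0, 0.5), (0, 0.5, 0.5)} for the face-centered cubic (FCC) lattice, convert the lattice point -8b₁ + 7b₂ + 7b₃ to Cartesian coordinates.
(-0.5, -0.5, 7)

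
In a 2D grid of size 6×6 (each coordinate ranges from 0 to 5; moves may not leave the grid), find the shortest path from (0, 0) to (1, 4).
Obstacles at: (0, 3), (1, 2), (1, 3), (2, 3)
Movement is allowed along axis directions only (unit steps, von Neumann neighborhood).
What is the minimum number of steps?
9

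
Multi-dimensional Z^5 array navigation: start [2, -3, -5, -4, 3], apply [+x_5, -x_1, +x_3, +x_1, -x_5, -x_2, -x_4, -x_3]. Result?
(2, -4, -5, -5, 3)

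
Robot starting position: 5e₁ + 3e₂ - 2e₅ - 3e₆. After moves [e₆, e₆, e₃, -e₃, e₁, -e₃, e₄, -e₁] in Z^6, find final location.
(5, 3, -1, 1, -2, -1)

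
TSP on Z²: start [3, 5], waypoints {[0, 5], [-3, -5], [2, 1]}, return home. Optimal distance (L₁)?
32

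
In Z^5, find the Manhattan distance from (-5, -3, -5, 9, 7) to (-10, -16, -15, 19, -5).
50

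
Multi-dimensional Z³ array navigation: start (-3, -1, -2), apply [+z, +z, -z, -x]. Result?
(-4, -1, -1)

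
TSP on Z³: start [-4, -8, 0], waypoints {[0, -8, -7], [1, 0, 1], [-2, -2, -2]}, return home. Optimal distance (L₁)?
46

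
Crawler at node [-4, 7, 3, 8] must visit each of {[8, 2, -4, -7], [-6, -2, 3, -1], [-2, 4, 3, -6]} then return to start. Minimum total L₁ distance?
90
(one optimal route: (-4, 7, 3, 8) → (-6, -2, 3, -1) → (8, 2, -4, -7) → (-2, 4, 3, -6) → (-4, 7, 3, 8))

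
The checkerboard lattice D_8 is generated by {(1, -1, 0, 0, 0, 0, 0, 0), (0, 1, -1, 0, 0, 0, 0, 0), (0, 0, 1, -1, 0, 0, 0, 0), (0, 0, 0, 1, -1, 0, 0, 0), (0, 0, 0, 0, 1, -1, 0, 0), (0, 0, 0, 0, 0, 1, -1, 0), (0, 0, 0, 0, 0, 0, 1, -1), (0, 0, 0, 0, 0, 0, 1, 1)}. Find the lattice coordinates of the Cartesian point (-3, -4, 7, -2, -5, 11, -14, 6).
-3b₁ - 7b₂ - 2b₄ - 7b₅ + 4b₆ - 8b₇ - 2b₈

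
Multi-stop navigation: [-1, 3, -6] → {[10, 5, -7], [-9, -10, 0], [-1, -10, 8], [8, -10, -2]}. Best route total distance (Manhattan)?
71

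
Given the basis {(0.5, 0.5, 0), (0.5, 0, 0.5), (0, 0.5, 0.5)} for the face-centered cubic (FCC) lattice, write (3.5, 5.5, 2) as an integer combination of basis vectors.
7b₁ + 4b₃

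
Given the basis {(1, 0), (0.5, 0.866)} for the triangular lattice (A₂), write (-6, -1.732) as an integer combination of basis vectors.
-5b₁ - 2b₂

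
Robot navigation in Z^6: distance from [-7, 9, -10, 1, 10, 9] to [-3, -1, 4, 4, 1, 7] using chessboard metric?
14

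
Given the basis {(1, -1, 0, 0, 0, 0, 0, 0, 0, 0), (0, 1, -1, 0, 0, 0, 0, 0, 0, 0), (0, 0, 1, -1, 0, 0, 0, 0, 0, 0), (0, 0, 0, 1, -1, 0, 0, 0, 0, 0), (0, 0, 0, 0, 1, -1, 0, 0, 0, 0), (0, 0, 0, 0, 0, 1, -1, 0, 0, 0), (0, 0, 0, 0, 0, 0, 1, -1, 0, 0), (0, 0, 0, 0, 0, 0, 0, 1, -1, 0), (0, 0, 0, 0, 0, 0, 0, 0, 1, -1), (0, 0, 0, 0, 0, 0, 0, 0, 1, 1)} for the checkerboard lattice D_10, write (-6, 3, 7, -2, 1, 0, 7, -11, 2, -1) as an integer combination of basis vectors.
-6b₁ - 3b₂ + 4b₃ + 2b₄ + 3b₅ + 3b₆ + 10b₇ - b₈ + b₉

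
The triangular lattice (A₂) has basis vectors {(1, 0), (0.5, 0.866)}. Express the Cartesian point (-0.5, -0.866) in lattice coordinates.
-b₂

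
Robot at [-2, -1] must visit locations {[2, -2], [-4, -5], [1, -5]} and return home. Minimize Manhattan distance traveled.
20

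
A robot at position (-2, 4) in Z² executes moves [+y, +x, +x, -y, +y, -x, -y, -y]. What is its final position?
(-1, 3)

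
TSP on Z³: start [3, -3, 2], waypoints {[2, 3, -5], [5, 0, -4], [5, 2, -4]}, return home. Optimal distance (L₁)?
32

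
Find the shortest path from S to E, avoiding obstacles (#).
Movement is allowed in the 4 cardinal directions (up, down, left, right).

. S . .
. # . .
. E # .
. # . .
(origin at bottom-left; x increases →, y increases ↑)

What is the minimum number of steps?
4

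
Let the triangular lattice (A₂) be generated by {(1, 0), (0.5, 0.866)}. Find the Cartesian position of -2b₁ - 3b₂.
(-3.5, -2.598)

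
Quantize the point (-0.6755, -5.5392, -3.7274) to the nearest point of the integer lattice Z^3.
(-1, -6, -4)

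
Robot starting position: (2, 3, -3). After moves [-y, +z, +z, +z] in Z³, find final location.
(2, 2, 0)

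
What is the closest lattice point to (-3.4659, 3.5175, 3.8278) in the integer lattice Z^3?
(-3, 4, 4)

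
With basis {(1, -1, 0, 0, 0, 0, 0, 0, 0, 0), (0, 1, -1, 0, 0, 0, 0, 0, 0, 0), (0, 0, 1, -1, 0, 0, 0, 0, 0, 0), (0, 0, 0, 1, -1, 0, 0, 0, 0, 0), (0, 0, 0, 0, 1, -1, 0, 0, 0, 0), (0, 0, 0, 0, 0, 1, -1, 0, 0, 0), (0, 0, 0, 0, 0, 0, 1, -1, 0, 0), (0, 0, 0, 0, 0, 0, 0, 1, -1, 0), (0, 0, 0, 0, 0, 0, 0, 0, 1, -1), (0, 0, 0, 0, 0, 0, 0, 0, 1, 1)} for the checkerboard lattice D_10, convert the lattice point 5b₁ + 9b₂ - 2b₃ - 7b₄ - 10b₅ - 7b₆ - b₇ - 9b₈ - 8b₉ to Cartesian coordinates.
(5, 4, -11, -5, -3, 3, 6, -8, 1, 8)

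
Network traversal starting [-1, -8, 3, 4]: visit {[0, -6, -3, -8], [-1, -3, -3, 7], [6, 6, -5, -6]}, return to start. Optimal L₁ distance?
88
(one optimal route: (-1, -8, 3, 4) → (0, -6, -3, -8) → (6, 6, -5, -6) → (-1, -3, -3, 7) → (-1, -8, 3, 4))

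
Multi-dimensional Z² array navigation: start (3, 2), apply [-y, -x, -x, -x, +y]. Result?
(0, 2)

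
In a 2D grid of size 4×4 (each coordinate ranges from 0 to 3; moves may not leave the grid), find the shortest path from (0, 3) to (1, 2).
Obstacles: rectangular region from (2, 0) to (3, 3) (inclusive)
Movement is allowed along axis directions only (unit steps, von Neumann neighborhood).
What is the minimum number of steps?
2
(one shortest path: (0, 3) → (1, 3) → (1, 2))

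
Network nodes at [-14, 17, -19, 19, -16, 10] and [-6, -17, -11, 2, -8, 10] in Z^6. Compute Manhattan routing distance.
75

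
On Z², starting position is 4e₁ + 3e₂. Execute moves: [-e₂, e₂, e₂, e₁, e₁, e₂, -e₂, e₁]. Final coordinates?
(7, 4)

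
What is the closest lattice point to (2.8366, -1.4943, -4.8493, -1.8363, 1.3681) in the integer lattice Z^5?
(3, -1, -5, -2, 1)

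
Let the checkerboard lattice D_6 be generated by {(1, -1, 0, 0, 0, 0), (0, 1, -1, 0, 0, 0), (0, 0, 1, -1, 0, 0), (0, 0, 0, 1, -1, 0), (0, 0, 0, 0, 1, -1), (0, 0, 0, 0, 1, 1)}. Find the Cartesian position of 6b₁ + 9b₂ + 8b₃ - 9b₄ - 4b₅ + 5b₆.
(6, 3, -1, -17, 10, 9)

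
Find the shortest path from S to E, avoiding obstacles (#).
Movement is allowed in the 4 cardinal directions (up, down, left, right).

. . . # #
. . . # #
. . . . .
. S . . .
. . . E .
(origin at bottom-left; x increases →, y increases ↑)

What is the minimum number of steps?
3
(one shortest path: (1, 1) → (2, 1) → (3, 1) → (3, 0))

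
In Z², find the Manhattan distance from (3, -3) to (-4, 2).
12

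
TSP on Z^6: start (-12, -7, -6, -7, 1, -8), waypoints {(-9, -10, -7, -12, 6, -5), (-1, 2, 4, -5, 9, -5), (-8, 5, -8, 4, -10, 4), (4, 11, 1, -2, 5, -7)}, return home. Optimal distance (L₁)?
198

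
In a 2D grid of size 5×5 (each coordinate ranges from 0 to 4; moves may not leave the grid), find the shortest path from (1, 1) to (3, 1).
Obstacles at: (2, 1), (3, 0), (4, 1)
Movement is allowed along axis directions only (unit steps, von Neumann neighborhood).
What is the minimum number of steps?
4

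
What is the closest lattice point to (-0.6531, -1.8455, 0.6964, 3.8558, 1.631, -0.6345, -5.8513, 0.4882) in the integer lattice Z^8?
(-1, -2, 1, 4, 2, -1, -6, 0)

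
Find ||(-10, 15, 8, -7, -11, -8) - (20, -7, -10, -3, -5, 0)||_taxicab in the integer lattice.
88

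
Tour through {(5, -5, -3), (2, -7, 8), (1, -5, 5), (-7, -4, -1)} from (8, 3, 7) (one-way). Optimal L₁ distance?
50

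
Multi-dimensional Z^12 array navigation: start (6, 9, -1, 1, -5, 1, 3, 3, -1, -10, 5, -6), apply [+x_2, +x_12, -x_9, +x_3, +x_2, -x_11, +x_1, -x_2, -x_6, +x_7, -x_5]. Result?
(7, 10, 0, 1, -6, 0, 4, 3, -2, -10, 4, -5)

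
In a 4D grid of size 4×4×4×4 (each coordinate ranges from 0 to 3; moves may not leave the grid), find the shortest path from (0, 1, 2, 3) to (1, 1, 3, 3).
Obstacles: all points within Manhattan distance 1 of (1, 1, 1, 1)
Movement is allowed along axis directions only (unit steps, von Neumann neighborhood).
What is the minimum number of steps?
2
(one shortest path: (0, 1, 2, 3) → (1, 1, 2, 3) → (1, 1, 3, 3))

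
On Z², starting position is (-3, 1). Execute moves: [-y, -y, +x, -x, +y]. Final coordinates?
(-3, 0)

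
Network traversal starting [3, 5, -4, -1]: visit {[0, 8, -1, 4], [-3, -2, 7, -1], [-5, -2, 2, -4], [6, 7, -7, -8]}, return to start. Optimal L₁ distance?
98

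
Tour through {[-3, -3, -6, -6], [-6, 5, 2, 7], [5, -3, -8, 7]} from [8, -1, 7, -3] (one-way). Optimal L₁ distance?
81
(one optimal route: (8, -1, 7, -3) → (-3, -3, -6, -6) → (5, -3, -8, 7) → (-6, 5, 2, 7))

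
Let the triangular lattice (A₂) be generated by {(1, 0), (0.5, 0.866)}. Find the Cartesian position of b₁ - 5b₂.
(-1.5, -4.33)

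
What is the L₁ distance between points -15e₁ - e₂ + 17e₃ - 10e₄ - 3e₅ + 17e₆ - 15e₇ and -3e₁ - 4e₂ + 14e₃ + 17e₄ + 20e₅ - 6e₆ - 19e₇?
95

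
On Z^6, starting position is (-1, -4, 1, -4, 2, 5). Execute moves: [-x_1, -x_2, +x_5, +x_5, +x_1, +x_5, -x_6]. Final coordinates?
(-1, -5, 1, -4, 5, 4)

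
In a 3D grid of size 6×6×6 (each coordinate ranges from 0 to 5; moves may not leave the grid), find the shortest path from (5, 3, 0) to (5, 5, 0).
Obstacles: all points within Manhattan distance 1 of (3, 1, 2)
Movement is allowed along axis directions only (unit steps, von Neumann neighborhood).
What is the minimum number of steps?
2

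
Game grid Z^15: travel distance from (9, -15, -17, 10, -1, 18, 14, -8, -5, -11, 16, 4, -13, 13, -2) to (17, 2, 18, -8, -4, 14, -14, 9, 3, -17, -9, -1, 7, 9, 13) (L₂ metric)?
66.2646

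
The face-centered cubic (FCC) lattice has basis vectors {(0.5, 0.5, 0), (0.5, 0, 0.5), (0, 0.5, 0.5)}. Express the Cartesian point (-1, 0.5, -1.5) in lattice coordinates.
b₁ - 3b₂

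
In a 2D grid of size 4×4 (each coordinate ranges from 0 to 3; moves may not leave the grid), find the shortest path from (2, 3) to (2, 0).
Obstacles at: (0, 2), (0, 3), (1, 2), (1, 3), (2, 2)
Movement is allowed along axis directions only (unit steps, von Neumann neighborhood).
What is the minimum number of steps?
5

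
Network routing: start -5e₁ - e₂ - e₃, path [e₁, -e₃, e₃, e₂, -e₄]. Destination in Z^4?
(-4, 0, -1, -1)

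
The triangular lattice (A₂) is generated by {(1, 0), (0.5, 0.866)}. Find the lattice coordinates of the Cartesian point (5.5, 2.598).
4b₁ + 3b₂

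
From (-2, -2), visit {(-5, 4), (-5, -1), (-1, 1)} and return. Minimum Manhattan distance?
20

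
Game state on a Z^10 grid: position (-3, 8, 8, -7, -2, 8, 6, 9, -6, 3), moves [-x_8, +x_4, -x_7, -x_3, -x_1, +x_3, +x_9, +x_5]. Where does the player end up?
(-4, 8, 8, -6, -1, 8, 5, 8, -5, 3)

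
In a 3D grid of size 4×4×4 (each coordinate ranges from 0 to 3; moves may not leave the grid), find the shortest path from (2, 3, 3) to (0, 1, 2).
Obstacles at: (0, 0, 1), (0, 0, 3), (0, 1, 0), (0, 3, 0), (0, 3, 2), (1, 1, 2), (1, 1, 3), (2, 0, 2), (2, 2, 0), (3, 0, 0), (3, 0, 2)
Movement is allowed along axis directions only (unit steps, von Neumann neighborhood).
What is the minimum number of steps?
5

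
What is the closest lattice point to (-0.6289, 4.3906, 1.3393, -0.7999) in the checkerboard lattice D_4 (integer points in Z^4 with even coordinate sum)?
(-1, 5, 1, -1)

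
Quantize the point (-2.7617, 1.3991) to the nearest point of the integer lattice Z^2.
(-3, 1)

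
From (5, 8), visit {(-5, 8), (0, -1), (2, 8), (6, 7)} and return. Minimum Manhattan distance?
40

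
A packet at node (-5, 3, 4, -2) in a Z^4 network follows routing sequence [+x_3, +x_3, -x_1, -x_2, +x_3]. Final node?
(-6, 2, 7, -2)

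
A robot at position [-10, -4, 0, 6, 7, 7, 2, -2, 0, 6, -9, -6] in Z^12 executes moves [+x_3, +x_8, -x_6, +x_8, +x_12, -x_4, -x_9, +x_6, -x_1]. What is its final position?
(-11, -4, 1, 5, 7, 7, 2, 0, -1, 6, -9, -5)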